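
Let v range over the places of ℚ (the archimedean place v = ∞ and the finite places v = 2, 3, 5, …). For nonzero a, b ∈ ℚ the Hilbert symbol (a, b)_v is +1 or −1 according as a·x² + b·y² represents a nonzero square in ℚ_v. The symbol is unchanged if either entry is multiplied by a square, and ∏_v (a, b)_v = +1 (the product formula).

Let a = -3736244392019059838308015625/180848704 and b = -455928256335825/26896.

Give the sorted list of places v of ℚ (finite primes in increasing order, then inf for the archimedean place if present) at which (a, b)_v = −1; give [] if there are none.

[2, 7, 11, 13, 17, inf]

(a, b) ≡ (-55913, -29393) mod (ℚ^×)²; places V = {2, 3, 5, 7, 11, 13, 17, 19, 23, 41, ∞}.
(a,b)_3: α=0, u≡1; β=2, v≡1 (mod 3); (1|3)=+1, (1|3)=+1; sign (−1)^0·+1^2·+1^0 = +1.
(a,b)_2: α=-6, β=-4; u≡7, v≡7 (mod 8); ε(u)ε(v)=1·1, αω(v)=-6·0, βω(u)=-4·0; sum ≡ 1  ⇒  -1.
(a,b)_∞: sgn(-55913)=−, sgn(-29393)=−, so -1.
(a,b)_41: α=-4, u≡11; β=-2, v≡32 (mod 41); (11|41)=-1, (32|41)=+1; sign (−1)^0·-1^-2·+1^-4 = +1.
(a,b)_17: α=3, u≡16; β=1, v≡14 (mod 17); (16|17)=+1, (14|17)=-1; sign (−1)^0·+1^1·-1^3 = -1.
(a,b)_23: α=5, u≡22; β=2, v≡6 (mod 23); (22|23)=-1, (6|23)=+1; sign (−1)^0·-1^2·+1^5 = +1.
(a,b)_7: α=4, u≡3; β=1, v≡4 (mod 7); (3|7)=-1, (4|7)=+1; sign (−1)^0·-1^1·+1^4 = -1.
(a,b)_5: α=6, u≡3; β=2, v≡2 (mod 5); (3|5)=-1, (2|5)=-1; sign (−1)^0·-1^2·-1^6 = +1.
(a,b)_11: α=1, u≡2; β=0, v≡2 (mod 11); (2|11)=-1, (2|11)=-1; sign (−1)^0·-1^0·-1^1 = -1.
(a,b)_19: α=4, u≡11; β=5, v≡9 (mod 19); (11|19)=+1, (9|19)=+1; sign (−1)^0·+1^5·+1^4 = +1.
(a,b)_13: α=3, u≡5; β=1, v≡1 (mod 13); (5|13)=-1, (1|13)=+1; sign (−1)^0·-1^1·+1^3 = -1.
(-55913, -29393 / ℚ) ramifies at {2, 7, 11, 13, 17, ∞}: a division algebra.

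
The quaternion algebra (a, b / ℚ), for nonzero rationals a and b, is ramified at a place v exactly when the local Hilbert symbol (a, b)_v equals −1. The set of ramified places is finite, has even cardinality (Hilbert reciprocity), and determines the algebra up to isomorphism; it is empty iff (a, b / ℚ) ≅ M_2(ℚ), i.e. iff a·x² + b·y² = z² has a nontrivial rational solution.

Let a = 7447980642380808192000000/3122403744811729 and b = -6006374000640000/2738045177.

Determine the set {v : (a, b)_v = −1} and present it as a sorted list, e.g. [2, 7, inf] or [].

[2, 17]

Mod squares: a ≡ 598, b ≡ -17. Check v ∈ {∞, 2, 3, 5, 7, 13, 17, 23, 37}.
v=37: a=37^-4·(≡22), b=37^-2·(≡32) mod 37; (22|37)=-1, (32|37)=-1; (−1)^{-4·-2·18}·(-1)^-2·(-1)^-4 = +1.
v=23: a=23^3·(≡6), b=23^2·(≡13) mod 23; (6|23)=+1, (13|23)=+1; (−1)^{3·2·11}·(+1)^2·(+1)^3 = +1.
v=5: a=5^6·(≡2), b=5^4·(≡3) mod 5; (2|5)=-1, (3|5)=-1; (−1)^{6·4·2}·(-1)^4·(-1)^6 = +1.
v=3: a=3^12·(≡1), b=3^8·(≡1) mod 3; (1|3)=+1, (1|3)=+1; (−1)^{12·8·1}·(+1)^8·(+1)^12 = +1.
v=∞: 598 > 0 and -17 < 0  ⇒  (a,b)_∞ = +1.
v=17: a=17^-2·(≡5), b=17^-1·(≡8) mod 17; (5|17)=-1, (8|17)=+1; (−1)^{-2·-1·8}·(-1)^-1·(+1)^-2 = -1.
v=2: v_2(a)=25, v_2(b)=14; units ≡ 3, 7 (mod 8); ε·ε+αω+βω = 1·1+25·0+14·1 ≡ 1  ⇒  (a,b)_2 = -1.
v=7: a=7^-8·(≡3), b=7^-6·(≡4) mod 7; (3|7)=-1, (4|7)=+1; (−1)^{-8·-6·3}·(-1)^-6·(+1)^-8 = +1.
v=13: a=13^3·(≡2), b=13^2·(≡4) mod 13; (2|13)=-1, (4|13)=+1; (−1)^{3·2·6}·(-1)^2·(+1)^3 = +1.
|Ram(598, -17)| = 2, even; anisotropic at {2, 17}.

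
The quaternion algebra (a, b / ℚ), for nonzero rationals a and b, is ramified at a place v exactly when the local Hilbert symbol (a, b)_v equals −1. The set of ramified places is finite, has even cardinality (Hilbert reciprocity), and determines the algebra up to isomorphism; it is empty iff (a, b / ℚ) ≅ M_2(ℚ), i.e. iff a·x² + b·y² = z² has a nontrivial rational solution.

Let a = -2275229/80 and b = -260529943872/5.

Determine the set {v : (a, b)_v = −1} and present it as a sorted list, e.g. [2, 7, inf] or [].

Mod squares: a ≡ -21505, b ≡ -317985. Check v ∈ {∞, 2, 3, 5, 11, 17, 23, 29, 43}.
v=29: a=29^0·(≡9), b=29^1·(≡27) mod 29; (9|29)=+1, (27|29)=-1; (−1)^{0·1·14}·(+1)^1·(-1)^0 = +1.
v=3: a=3^0·(≡2), b=3^1·(≡1) mod 3; (2|3)=-1, (1|3)=+1; (−1)^{0·1·1}·(-1)^1·(+1)^0 = -1.
v=23: a=23^3·(≡6), b=23^2·(≡12) mod 23; (6|23)=+1, (12|23)=+1; (−1)^{3·2·11}·(+1)^2·(+1)^3 = +1.
v=43: a=43^0·(≡38), b=43^1·(≡21) mod 43; (38|43)=+1, (21|43)=+1; (−1)^{0·1·21}·(+1)^1·(+1)^0 = +1.
v=2: v_2(a)=-4, v_2(b)=6; units ≡ 7, 7 (mod 8); ε·ε+αω+βω = 1·1+-4·0+6·0 ≡ 1  ⇒  (a,b)_2 = -1.
v=∞: -21505 < 0 and -317985 < 0  ⇒  (a,b)_∞ = -1.
v=17: a=17^1·(≡6), b=17^1·(≡10) mod 17; (6|17)=-1, (10|17)=-1; (−1)^{1·1·8}·(-1)^1·(-1)^1 = +1.
v=5: a=5^-1·(≡1), b=5^-1·(≡3) mod 5; (1|5)=+1, (3|5)=-1; (−1)^{-1·-1·2}·(+1)^-1·(-1)^-1 = -1.
v=11: a=11^1·(≡9), b=11^2·(≡9) mod 11; (9|11)=+1, (9|11)=+1; (−1)^{1·2·5}·(+1)^2·(+1)^1 = +1.
(-21505, -317985 / ℚ) ramifies at {2, 3, 5, ∞}: a division algebra.

[2, 3, 5, inf]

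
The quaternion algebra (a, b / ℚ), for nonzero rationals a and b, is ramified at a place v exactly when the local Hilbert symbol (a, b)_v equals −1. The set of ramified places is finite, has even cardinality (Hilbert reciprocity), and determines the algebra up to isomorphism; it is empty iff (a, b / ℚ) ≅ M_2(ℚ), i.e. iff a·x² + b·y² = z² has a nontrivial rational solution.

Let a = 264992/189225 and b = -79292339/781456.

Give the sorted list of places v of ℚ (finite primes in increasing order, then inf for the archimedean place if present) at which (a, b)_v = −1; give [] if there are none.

[2, 19]

(a, b) ≡ (2, -3059) mod (ℚ^×)²; places V = {2, 3, 5, 7, 13, 17, 19, 23, 29, ∞}.
(a,b)_5: α=-2, u≡3; β=0, v≡1 (mod 5); (3|5)=-1, (1|5)=+1; sign (−1)^0·-1^0·+1^-2 = +1.
(a,b)_13: α=2, u≡6; β=-2, v≡12 (mod 13); (6|13)=-1, (12|13)=+1; sign (−1)^0·-1^-2·+1^2 = +1.
(a,b)_23: α=0, u≡8; β=3, v≡22 (mod 23); (8|23)=+1, (22|23)=-1; sign (−1)^0·+1^3·-1^0 = +1.
(a,b)_3: α=-2, u≡2; β=0, v≡1 (mod 3); (2|3)=-1, (1|3)=+1; sign (−1)^0·-1^0·+1^-2 = +1.
(a,b)_7: α=2, u≡4; β=3, v≡4 (mod 7); (4|7)=+1, (4|7)=+1; sign (−1)^0·+1^3·+1^2 = +1.
(a,b)_29: α=-2, u≡18; β=0, v≡19 (mod 29); (18|29)=-1, (19|29)=-1; sign (−1)^0·-1^0·-1^-2 = +1.
(a,b)_17: α=0, u≡2; β=-2, v≡13 (mod 17); (2|17)=+1, (13|17)=+1; sign (−1)^0·+1^-2·+1^0 = +1.
(a,b)_∞: sgn(2)=+, sgn(-3059)=−, so +1.
(a,b)_19: α=0, u≡14; β=1, v≡10 (mod 19); (14|19)=-1, (10|19)=-1; sign (−1)^0·-1^1·-1^0 = -1.
(a,b)_2: α=5, β=-4; u≡1, v≡5 (mod 8); ε(u)ε(v)=0·0, αω(v)=5·1, βω(u)=-4·0; sum ≡ 1  ⇒  -1.
|Ram(2, -3059)| = 2, even; anisotropic at {2, 19}.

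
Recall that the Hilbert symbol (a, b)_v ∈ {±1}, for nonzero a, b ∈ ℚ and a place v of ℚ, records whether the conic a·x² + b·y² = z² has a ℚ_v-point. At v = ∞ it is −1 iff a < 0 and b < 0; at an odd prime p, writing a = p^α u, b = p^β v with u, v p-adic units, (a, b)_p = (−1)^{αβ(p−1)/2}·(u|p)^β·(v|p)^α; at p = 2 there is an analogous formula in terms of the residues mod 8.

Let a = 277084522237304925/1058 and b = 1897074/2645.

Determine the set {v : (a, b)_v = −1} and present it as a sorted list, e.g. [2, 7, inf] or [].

(a, b) ≡ (26, 570) mod (ℚ^×)²; places V = {2, 3, 5, 11, 13, 19, 23, 43, ∞}.
(a,b)_19: α=6, u≡6; β=1, v≡5 (mod 19); (6|19)=+1, (5|19)=+1; sign (−1)^0·+1^1·+1^6 = +1.
(a,b)_43: α=2, u≡39; β=2, v≡31 (mod 43); (39|43)=-1, (31|43)=+1; sign (−1)^0·-1^2·+1^2 = +1.
(a,b)_23: α=-2, u≡12; β=-2, v≡16 (mod 23); (12|23)=+1, (16|23)=+1; sign (−1)^0·+1^-2·+1^-2 = +1.
(a,b)_∞: sgn(26)=+, sgn(570)=+, so +1.
(a,b)_2: α=-1, β=1; u≡5, v≡5 (mod 8); ε(u)ε(v)=0·0, αω(v)=-1·1, βω(u)=1·1; sum ≡ 0  ⇒  +1.
(a,b)_13: α=1, u≡2; β=0, v≡6 (mod 13); (2|13)=-1, (6|13)=-1; sign (−1)^0·-1^0·-1^1 = -1.
(a,b)_5: α=2, u≡4; β=-1, v≡1 (mod 5); (4|5)=+1, (1|5)=+1; sign (−1)^0·+1^-1·+1^2 = +1.
(a,b)_11: α=2, u≡3; β=0, v≡5 (mod 11); (3|11)=+1, (5|11)=+1; sign (−1)^0·+1^0·+1^2 = +1.
(a,b)_3: α=4, u≡2; β=3, v≡1 (mod 3); (2|3)=-1, (1|3)=+1; sign (−1)^0·-1^3·+1^4 = -1.
Ram(26, 570) = {3, 13}; no ℚ_3-point on the conic.

[3, 13]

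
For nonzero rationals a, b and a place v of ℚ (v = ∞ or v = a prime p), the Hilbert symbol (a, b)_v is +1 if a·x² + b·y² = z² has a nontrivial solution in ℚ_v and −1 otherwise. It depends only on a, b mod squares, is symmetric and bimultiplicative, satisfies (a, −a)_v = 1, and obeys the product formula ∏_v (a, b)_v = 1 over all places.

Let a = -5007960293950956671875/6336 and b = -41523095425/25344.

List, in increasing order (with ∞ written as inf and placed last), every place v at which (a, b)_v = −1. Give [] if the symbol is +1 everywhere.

Mod squares: a ≡ -572033, b ≡ -30107. Check v ∈ {∞, 2, 3, 5, 7, 11, 13, 17, 19, 23, 41}.
v=23: a=23^5·(≡20), b=23^1·(≡13) mod 23; (20|23)=-1, (13|23)=+1; (−1)^{5·1·11}·(-1)^1·(+1)^5 = +1.
v=∞: -572033 < 0 and -30107 < 0  ⇒  (a,b)_∞ = -1.
v=19: a=19^5·(≡14), b=19^2·(≡8) mod 19; (14|19)=-1, (8|19)=-1; (−1)^{5·2·9}·(-1)^2·(-1)^5 = -1.
v=3: a=3^-2·(≡1), b=3^-2·(≡1) mod 3; (1|3)=+1, (1|3)=+1; (−1)^{-2·-2·1}·(+1)^-2·(+1)^-2 = +1.
v=5: a=5^6·(≡3), b=5^2·(≡2) mod 5; (3|5)=-1, (2|5)=-1; (−1)^{6·2·2}·(-1)^2·(-1)^6 = +1.
v=17: a=17^1·(≡12), b=17^1·(≡5) mod 17; (12|17)=-1, (5|17)=-1; (−1)^{1·1·8}·(-1)^1·(-1)^1 = +1.
v=13: a=13^2·(≡11), b=13^0·(≡1) mod 13; (11|13)=-1, (1|13)=+1; (−1)^{2·0·6}·(-1)^0·(+1)^2 = +1.
v=11: a=11^-1·(≡1), b=11^-1·(≡7) mod 11; (1|11)=+1, (7|11)=-1; (−1)^{-1·-1·5}·(+1)^-1·(-1)^-1 = +1.
v=41: a=41^0·(≡36), b=41^2·(≡22) mod 41; (36|41)=+1, (22|41)=-1; (−1)^{0·2·20}·(+1)^2·(-1)^0 = +1.
v=2: v_2(a)=-6, v_2(b)=-8; units ≡ 7, 5 (mod 8); ε·ε+αω+βω = 1·0+-6·1+-8·0 ≡ 0  ⇒  (a,b)_2 = +1.
v=7: a=7^1·(≡6), b=7^1·(≡4) mod 7; (6|7)=-1, (4|7)=+1; (−1)^{1·1·3}·(-1)^1·(+1)^1 = +1.
|Ram(-572033, -30107)| = 2, even; anisotropic at {19, ∞}.

[19, inf]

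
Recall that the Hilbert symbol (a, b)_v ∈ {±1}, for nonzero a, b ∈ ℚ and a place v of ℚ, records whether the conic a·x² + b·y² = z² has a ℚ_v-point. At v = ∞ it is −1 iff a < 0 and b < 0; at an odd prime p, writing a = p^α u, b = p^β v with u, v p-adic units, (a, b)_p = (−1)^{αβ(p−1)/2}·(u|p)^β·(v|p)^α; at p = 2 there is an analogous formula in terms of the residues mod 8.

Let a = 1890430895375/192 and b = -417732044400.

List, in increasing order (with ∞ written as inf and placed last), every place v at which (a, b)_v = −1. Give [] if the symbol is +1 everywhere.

[3, 11, 17, 23]

Mod squares: a ≡ 2805, b ≡ -759. Check v ∈ {∞, 2, 3, 5, 11, 17, 23}.
v=5: a=5^3·(≡4), b=5^2·(≡4) mod 5; (4|5)=+1, (4|5)=+1; (−1)^{3·2·2}·(+1)^2·(+1)^3 = +1.
v=23: a=23^4·(≡20), b=23^3·(≡4) mod 23; (20|23)=-1, (4|23)=+1; (−1)^{4·3·11}·(-1)^3·(+1)^4 = -1.
v=2: v_2(a)=-6, v_2(b)=4; units ≡ 5, 1 (mod 8); ε·ε+αω+βω = 0·0+-6·0+4·1 ≡ 0  ⇒  (a,b)_2 = +1.
v=3: a=3^-1·(≡2), b=3^3·(≡2) mod 3; (2|3)=-1, (2|3)=-1; (−1)^{-1·3·1}·(-1)^3·(-1)^-1 = -1.
v=11: a=11^1·(≡10), b=11^1·(≡6) mod 11; (10|11)=-1, (6|11)=-1; (−1)^{1·1·5}·(-1)^1·(-1)^1 = -1.
v=∞: 2805 > 0 and -759 < 0  ⇒  (a,b)_∞ = +1.
v=17: a=17^3·(≡12), b=17^2·(≡3) mod 17; (12|17)=-1, (3|17)=-1; (−1)^{3·2·8}·(-1)^2·(-1)^3 = -1.
(2805, -759 / ℚ) ramifies at {3, 11, 17, 23}: a division algebra.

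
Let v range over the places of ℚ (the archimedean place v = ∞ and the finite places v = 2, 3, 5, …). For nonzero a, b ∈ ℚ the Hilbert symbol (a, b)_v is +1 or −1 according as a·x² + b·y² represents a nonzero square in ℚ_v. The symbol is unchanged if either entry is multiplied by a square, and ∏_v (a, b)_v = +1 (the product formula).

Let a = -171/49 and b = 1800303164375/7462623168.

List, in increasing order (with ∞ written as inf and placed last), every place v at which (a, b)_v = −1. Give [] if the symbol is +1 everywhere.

(a, b) ≡ (-19, 3289) mod (ℚ^×)²; places V = {2, 3, 5, 7, 11, 13, 19, 23, 31, 43, ∞}.
(a,b)_5: α=0, u≡1; β=4, v≡1 (mod 5); (1|5)=+1, (1|5)=+1; sign (−1)^0·+1^4·+1^0 = +1.
(a,b)_11: α=0, u≡1; β=-1, v≡8 (mod 11); (1|11)=+1, (8|11)=-1; sign (−1)^0·+1^-1·-1^0 = +1.
(a,b)_3: α=2, u≡2; β=-2, v≡1 (mod 3); (2|3)=-1, (1|3)=+1; sign (−1)^0·-1^-2·+1^2 = +1.
(a,b)_2: α=0, β=-6; u≡5, v≡1 (mod 8); ε(u)ε(v)=0·0, αω(v)=0·0, βω(u)=-6·1; sum ≡ 0  ⇒  +1.
(a,b)_7: α=-2, u≡4; β=-2, v≡5 (mod 7); (4|7)=+1, (5|7)=-1; sign (−1)^0·+1^-2·-1^-2 = +1.
(a,b)_13: α=0, u≡5; β=-1, v≡2 (mod 13); (5|13)=-1, (2|13)=-1; sign (−1)^0·-1^-1·-1^0 = -1.
(a,b)_43: α=0, u≡36; β=-2, v≡41 (mod 43); (36|43)=+1, (41|43)=+1; sign (−1)^0·+1^-2·+1^0 = +1.
(a,b)_19: α=1, u≡13; β=4, v≡8 (mod 19); (13|19)=-1, (8|19)=-1; sign (−1)^0·-1^4·-1^1 = -1.
(a,b)_31: α=0, u≡6; β=2, v≡21 (mod 31); (6|31)=-1, (21|31)=-1; sign (−1)^0·-1^2·-1^0 = +1.
(a,b)_23: α=0, u≡12; β=1, v≡20 (mod 23); (12|23)=+1, (20|23)=-1; sign (−1)^0·+1^1·-1^0 = +1.
(a,b)_∞: sgn(-19)=−, sgn(3289)=+, so +1.
Ram(-19, 3289) = {13, 19}; no ℚ_13-point on the conic.

[13, 19]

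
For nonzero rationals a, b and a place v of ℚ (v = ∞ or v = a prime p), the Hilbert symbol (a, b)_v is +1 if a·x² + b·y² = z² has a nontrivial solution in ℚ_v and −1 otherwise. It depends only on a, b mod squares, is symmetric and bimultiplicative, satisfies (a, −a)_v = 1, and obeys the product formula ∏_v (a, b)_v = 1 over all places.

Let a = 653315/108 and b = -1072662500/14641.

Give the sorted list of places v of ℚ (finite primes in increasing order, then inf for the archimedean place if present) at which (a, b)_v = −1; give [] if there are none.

Mod squares: a ≡ 3705, b ≡ -429065. Check v ∈ {∞, 2, 3, 5, 7, 11, 13, 19, 23, 41}.
v=7: a=7^0·(≡4), b=7^1·(≡1) mod 7; (4|7)=+1, (1|7)=+1; (−1)^{0·1·3}·(+1)^1·(+1)^0 = +1.
v=5: a=5^1·(≡1), b=5^5·(≡3) mod 5; (1|5)=+1, (3|5)=-1; (−1)^{1·5·2}·(+1)^5·(-1)^1 = -1.
v=∞: 3705 > 0 and -429065 < 0  ⇒  (a,b)_∞ = +1.
v=13: a=13^1·(≡9), b=13^1·(≡7) mod 13; (9|13)=+1, (7|13)=-1; (−1)^{1·1·6}·(+1)^1·(-1)^1 = -1.
v=11: a=11^0·(≡4), b=11^-4·(≡3) mod 11; (4|11)=+1, (3|11)=+1; (−1)^{0·-4·5}·(+1)^-4·(+1)^0 = +1.
v=19: a=19^1·(≡4), b=19^0·(≡12) mod 19; (4|19)=+1, (12|19)=-1; (−1)^{1·0·9}·(+1)^0·(-1)^1 = -1.
v=3: a=3^-3·(≡2), b=3^0·(≡1) mod 3; (2|3)=-1, (1|3)=+1; (−1)^{-3·0·1}·(-1)^0·(+1)^-3 = +1.
v=41: a=41^0·(≡15), b=41^1·(≡23) mod 41; (15|41)=-1, (23|41)=+1; (−1)^{0·1·20}·(-1)^1·(+1)^0 = -1.
v=2: v_2(a)=-2, v_2(b)=2; units ≡ 1, 7 (mod 8); ε·ε+αω+βω = 0·1+-2·0+2·0 ≡ 0  ⇒  (a,b)_2 = +1.
v=23: a=23^2·(≡1), b=23^1·(≡17) mod 23; (1|23)=+1, (17|23)=-1; (−1)^{2·1·11}·(+1)^1·(-1)^2 = +1.
(3705, -429065 / ℚ) ramifies at {5, 13, 19, 41}: a division algebra.

[5, 13, 19, 41]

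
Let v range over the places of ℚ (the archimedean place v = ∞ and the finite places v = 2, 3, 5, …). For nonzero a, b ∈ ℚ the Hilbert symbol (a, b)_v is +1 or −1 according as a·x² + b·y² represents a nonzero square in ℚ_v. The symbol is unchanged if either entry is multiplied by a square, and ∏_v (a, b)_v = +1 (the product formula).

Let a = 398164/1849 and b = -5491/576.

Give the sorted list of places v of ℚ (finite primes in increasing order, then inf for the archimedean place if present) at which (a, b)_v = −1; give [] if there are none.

[19, 31]

(a, b) ≡ (589, -19) mod (ℚ^×)²; places V = {2, 3, 13, 17, 19, 31, 43, ∞}.
(a,b)_3: α=0, u≡1; β=-2, v≡2 (mod 3); (1|3)=+1, (2|3)=-1; sign (−1)^0·+1^-2·-1^0 = +1.
(a,b)_43: α=-2, u≡27; β=0, v≡21 (mod 43); (27|43)=-1, (21|43)=+1; sign (−1)^0·-1^0·+1^-2 = +1.
(a,b)_19: α=1, u≡3; β=1, v≡12 (mod 19); (3|19)=-1, (12|19)=-1; sign (−1)^1·-1^1·-1^1 = -1.
(a,b)_13: α=2, u≡1; β=0, v≡2 (mod 13); (1|13)=+1, (2|13)=-1; sign (−1)^0·+1^0·-1^2 = +1.
(a,b)_∞: sgn(589)=+, sgn(-19)=−, so +1.
(a,b)_2: α=2, β=-6; u≡5, v≡5 (mod 8); ε(u)ε(v)=0·0, αω(v)=2·1, βω(u)=-6·1; sum ≡ 0  ⇒  +1.
(a,b)_31: α=1, u≡16; β=0, v≡17 (mod 31); (16|31)=+1, (17|31)=-1; sign (−1)^0·+1^0·-1^1 = -1.
(a,b)_17: α=0, u≡11; β=2, v≡1 (mod 17); (11|17)=-1, (1|17)=+1; sign (−1)^0·-1^2·+1^0 = +1.
Ram(589, -19) = {19, 31}; no ℚ_19-point on the conic.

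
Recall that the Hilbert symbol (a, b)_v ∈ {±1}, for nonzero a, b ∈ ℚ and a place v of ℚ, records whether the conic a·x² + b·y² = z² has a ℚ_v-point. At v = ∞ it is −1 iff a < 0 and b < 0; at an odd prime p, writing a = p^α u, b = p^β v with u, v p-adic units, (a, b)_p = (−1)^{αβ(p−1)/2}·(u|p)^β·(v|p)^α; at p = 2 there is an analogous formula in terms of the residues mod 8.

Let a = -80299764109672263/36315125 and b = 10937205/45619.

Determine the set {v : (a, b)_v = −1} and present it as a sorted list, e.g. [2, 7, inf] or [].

(a, b) ≡ (-470235, 95) mod (ℚ^×)²; places V = {2, 3, 5, 7, 11, 13, 17, 19, 23, 29, 43, 47, ∞}.
(a,b)_23: α=1, u≡6; β=0, v≡13 (mod 23); (6|23)=+1, (13|23)=+1; sign (−1)^0·+1^0·+1^1 = +1.
(a,b)_13: α=2, u≡9; β=0, v≡3 (mod 13); (9|13)=+1, (3|13)=+1; sign (−1)^0·+1^0·+1^2 = +1.
(a,b)_17: α=0, u≡13; β=2, v≡11 (mod 17); (13|17)=+1, (11|17)=-1; sign (−1)^0·+1^2·-1^0 = +1.
(a,b)_29: α=3, u≡16; β=2, v≡21 (mod 29); (16|29)=+1, (21|29)=-1; sign (−1)^0·+1^2·-1^3 = -1.
(a,b)_43: α=2, u≡9; β=0, v≡15 (mod 43); (9|43)=+1, (15|43)=+1; sign (−1)^0·+1^0·+1^2 = +1.
(a,b)_7: α=-4, u≡1; β=-4, v≡4 (mod 7); (1|7)=+1, (4|7)=+1; sign (−1)^0·+1^-4·+1^-4 = +1.
(a,b)_3: α=3, u≡2; β=2, v≡2 (mod 3); (2|3)=-1, (2|3)=-1; sign (−1)^0·-1^2·-1^3 = -1.
(a,b)_2: α=0, β=0; u≡5, v≡7 (mod 8); ε(u)ε(v)=0·1, αω(v)=0·0, βω(u)=0·1; sum ≡ 0  ⇒  +1.
(a,b)_47: α=1, u≡25; β=0, v≡17 (mod 47); (25|47)=+1, (17|47)=+1; sign (−1)^0·+1^0·+1^1 = +1.
(a,b)_∞: sgn(-470235)=−, sgn(95)=+, so +1.
(a,b)_19: α=2, u≡2; β=-1, v≡1 (mod 19); (2|19)=-1, (1|19)=+1; sign (−1)^0·-1^-1·+1^2 = -1.
(a,b)_5: α=-3, u≡2; β=1, v≡4 (mod 5); (2|5)=-1, (4|5)=+1; sign (−1)^0·-1^1·+1^-3 = -1.
(a,b)_11: α=-2, u≡9; β=0, v≡2 (mod 11); (9|11)=+1, (2|11)=-1; sign (−1)^0·+1^0·-1^-2 = +1.
Ram(-470235, 95) = {3, 5, 19, 29}; no ℚ_3-point on the conic.

[3, 5, 19, 29]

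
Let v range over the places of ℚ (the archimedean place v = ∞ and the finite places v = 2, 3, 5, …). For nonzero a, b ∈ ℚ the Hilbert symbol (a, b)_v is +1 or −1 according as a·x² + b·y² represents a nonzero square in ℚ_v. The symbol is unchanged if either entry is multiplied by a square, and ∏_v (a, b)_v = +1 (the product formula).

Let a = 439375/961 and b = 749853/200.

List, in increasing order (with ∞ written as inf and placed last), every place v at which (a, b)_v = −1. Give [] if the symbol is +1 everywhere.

(a, b) ≡ (703, 986) mod (ℚ^×)²; places V = {2, 3, 5, 13, 17, 19, 29, 31, 37, ∞}.
(a,b)_19: α=1, u≡14; β=0, v≡17 (mod 19); (14|19)=-1, (17|19)=+1; sign (−1)^0·-1^0·+1^1 = +1.
(a,b)_5: α=4, u≡3; β=-2, v≡1 (mod 5); (3|5)=-1, (1|5)=+1; sign (−1)^0·-1^-2·+1^4 = +1.
(a,b)_∞: sgn(703)=+, sgn(986)=+, so +1.
(a,b)_13: α=0, u≡12; β=2, v≡6 (mod 13); (12|13)=+1, (6|13)=-1; sign (−1)^0·+1^2·-1^0 = +1.
(a,b)_17: α=0, u≡3; β=1, v≡10 (mod 17); (3|17)=-1, (10|17)=-1; sign (−1)^0·-1^1·-1^0 = -1.
(a,b)_37: α=1, u≡2; β=0, v≡18 (mod 37); (2|37)=-1, (18|37)=-1; sign (−1)^0·-1^0·-1^1 = -1.
(a,b)_3: α=0, u≡1; β=2, v≡2 (mod 3); (1|3)=+1, (2|3)=-1; sign (−1)^0·+1^2·-1^0 = +1.
(a,b)_29: α=0, u≡28; β=1, v≡23 (mod 29); (28|29)=+1, (23|29)=+1; sign (−1)^0·+1^1·+1^0 = +1.
(a,b)_2: α=0, β=-3; u≡7, v≡5 (mod 8); ε(u)ε(v)=1·0, αω(v)=0·1, βω(u)=-3·0; sum ≡ 0  ⇒  +1.
(a,b)_31: α=-2, u≡12; β=0, v≡4 (mod 31); (12|31)=-1, (4|31)=+1; sign (−1)^0·-1^0·+1^-2 = +1.
Ram(703, 986) = {17, 37}; no ℚ_17-point on the conic.

[17, 37]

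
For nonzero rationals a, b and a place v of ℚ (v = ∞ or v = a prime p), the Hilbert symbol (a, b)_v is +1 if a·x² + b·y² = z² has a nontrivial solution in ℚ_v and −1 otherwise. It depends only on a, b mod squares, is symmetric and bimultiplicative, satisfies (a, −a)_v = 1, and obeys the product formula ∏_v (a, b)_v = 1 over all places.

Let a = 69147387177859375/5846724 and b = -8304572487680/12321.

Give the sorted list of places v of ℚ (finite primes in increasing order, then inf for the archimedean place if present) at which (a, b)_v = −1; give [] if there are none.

(a, b) ≡ (7, -2870) mod (ℚ^×)²; places V = {2, 3, 5, 7, 11, 13, 31, 37, 41, 43, ∞}.
(a,b)_41: α=4, u≡22; β=5, v≡17 (mod 41); (22|41)=-1, (17|41)=-1; sign (−1)^0·-1^5·-1^4 = -1.
(a,b)_3: α=-2, u≡1; β=-2, v≡1 (mod 3); (1|3)=+1, (1|3)=+1; sign (−1)^0·+1^-2·+1^-2 = +1.
(a,b)_31: α=-2, u≡16; β=0, v≡30 (mod 31); (16|31)=+1, (30|31)=-1; sign (−1)^0·+1^0·-1^-2 = +1.
(a,b)_2: α=-2, β=11; u≡7, v≡5 (mod 8); ε(u)ε(v)=1·0, αω(v)=-2·1, βω(u)=11·0; sum ≡ 0  ⇒  +1.
(a,b)_∞: sgn(7)=+, sgn(-2870)=−, so +1.
(a,b)_13: α=-2, u≡7; β=0, v≡9 (mod 13); (7|13)=-1, (9|13)=+1; sign (−1)^0·-1^0·+1^-2 = +1.
(a,b)_43: α=2, u≡8; β=0, v≡36 (mod 43); (8|43)=-1, (36|43)=+1; sign (−1)^0·-1^0·+1^2 = +1.
(a,b)_11: α=2, u≡2; β=0, v≡4 (mod 11); (2|11)=-1, (4|11)=+1; sign (−1)^0·-1^0·+1^2 = +1.
(a,b)_5: α=6, u≡2; β=1, v≡4 (mod 5); (2|5)=-1, (4|5)=+1; sign (−1)^0·-1^1·+1^6 = -1.
(a,b)_37: α=0, u≡36; β=-2, v≡27 (mod 37); (36|37)=+1, (27|37)=+1; sign (−1)^0·+1^-2·+1^0 = +1.
(a,b)_7: α=1, u≡1; β=1, v≡6 (mod 7); (1|7)=+1, (6|7)=-1; sign (−1)^1·+1^1·-1^1 = +1.
(7, -2870 / ℚ) ramifies at {5, 41}: a division algebra.

[5, 41]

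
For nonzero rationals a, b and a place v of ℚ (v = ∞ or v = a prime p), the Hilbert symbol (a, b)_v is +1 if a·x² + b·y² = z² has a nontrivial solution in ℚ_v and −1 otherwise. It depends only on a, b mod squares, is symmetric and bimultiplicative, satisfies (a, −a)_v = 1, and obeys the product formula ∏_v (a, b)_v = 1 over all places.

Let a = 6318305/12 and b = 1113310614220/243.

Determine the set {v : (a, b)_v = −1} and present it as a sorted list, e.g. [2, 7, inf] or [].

(a, b) ≡ (386835, 347764665) mod (ℚ^×)²; places V = {2, 3, 5, 7, 17, 29, 31, 37, 41, ∞}.
(a,b)_31: α=0, u≡24; β=1, v≡5 (mod 31); (24|31)=-1, (5|31)=+1; sign (−1)^0·-1^1·+1^0 = -1.
(a,b)_7: α=2, u≡1; β=4, v≡5 (mod 7); (1|7)=+1, (5|7)=-1; sign (−1)^0·+1^4·-1^2 = +1.
(a,b)_3: α=-1, u≡2; β=-5, v≡1 (mod 3); (2|3)=-1, (1|3)=+1; sign (−1)^1·-1^-5·+1^-1 = +1.
(a,b)_29: α=0, u≡28; β=1, v≡10 (mod 29); (28|29)=+1, (10|29)=-1; sign (−1)^0·+1^1·-1^0 = +1.
(a,b)_41: α=1, u≡33; β=1, v≡3 (mod 41); (33|41)=+1, (3|41)=-1; sign (−1)^0·+1^1·-1^1 = -1.
(a,b)_37: α=1, u≡7; β=1, v≡3 (mod 37); (7|37)=+1, (3|37)=+1; sign (−1)^0·+1^1·+1^1 = +1.
(a,b)_∞: sgn(386835)=+, sgn(347764665)=+, so +1.
(a,b)_5: α=1, u≡3; β=1, v≡3 (mod 5); (3|5)=-1, (3|5)=-1; sign (−1)^0·-1^1·-1^1 = +1.
(a,b)_2: α=-2, β=2; u≡3, v≡1 (mod 8); ε(u)ε(v)=1·0, αω(v)=-2·0, βω(u)=2·1; sum ≡ 0  ⇒  +1.
(a,b)_17: α=1, u≡8; β=1, v≡8 (mod 17); (8|17)=+1, (8|17)=+1; sign (−1)^0·+1^1·+1^1 = +1.
|Ram(386835, 347764665)| = 2, even; anisotropic at {31, 41}.

[31, 41]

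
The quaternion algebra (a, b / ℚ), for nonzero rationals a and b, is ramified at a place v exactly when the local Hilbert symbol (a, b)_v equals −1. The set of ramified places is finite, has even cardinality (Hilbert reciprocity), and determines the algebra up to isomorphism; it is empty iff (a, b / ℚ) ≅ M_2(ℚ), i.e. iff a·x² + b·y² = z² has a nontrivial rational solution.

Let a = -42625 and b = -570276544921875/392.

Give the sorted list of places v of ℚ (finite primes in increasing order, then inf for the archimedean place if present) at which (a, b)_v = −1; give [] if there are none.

Mod squares: a ≡ -1705, b ≡ -310. Check v ∈ {∞, 2, 3, 5, 7, 11, 31}.
v=31: a=31^1·(≡20), b=31^3·(≡23) mod 31; (20|31)=+1, (23|31)=-1; (−1)^{1·3·15}·(+1)^3·(-1)^1 = +1.
v=2: v_2(a)=0, v_2(b)=-3; units ≡ 7, 5 (mod 8); ε·ε+αω+βω = 1·0+0·1+-3·0 ≡ 0  ⇒  (a,b)_2 = +1.
v=7: a=7^0·(≡5), b=7^-2·(≡6) mod 7; (5|7)=-1, (6|7)=-1; (−1)^{0·-2·3}·(-1)^-2·(-1)^0 = +1.
v=∞: -1705 < 0 and -310 < 0  ⇒  (a,b)_∞ = -1.
v=5: a=5^3·(≡4), b=5^9·(≡2) mod 5; (4|5)=+1, (2|5)=-1; (−1)^{3·9·2}·(+1)^9·(-1)^3 = -1.
v=3: a=3^0·(≡2), b=3^4·(≡2) mod 3; (2|3)=-1, (2|3)=-1; (−1)^{0·4·1}·(-1)^4·(-1)^0 = +1.
v=11: a=11^1·(≡8), b=11^2·(≡5) mod 11; (8|11)=-1, (5|11)=+1; (−1)^{1·2·5}·(-1)^2·(+1)^1 = +1.
|Ram(-1705, -310)| = 2, even; anisotropic at {5, ∞}.

[5, inf]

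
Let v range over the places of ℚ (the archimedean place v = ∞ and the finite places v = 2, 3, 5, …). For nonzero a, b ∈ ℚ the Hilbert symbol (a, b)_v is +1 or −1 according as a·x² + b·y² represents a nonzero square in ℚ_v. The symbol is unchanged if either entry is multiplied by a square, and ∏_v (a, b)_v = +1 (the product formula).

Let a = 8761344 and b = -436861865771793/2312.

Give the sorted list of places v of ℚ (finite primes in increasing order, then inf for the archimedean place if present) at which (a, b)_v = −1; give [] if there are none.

Mod squares: a ≡ 2139, b ≡ -66. Check v ∈ {∞, 2, 3, 7, 11, 17, 23, 31}.
v=∞: 2139 > 0 and -66 < 0  ⇒  (a,b)_∞ = +1.
v=7: a=7^0·(≡4), b=7^2·(≡1) mod 7; (4|7)=+1, (1|7)=+1; (−1)^{0·2·3}·(+1)^2·(+1)^0 = +1.
v=31: a=31^1·(≡28), b=31^2·(≡30) mod 31; (28|31)=+1, (30|31)=-1; (−1)^{1·2·15}·(+1)^2·(-1)^1 = -1.
v=2: v_2(a)=12, v_2(b)=-3; units ≡ 3, 7 (mod 8); ε·ε+αω+βω = 1·1+12·0+-3·1 ≡ 0  ⇒  (a,b)_2 = +1.
v=11: a=11^0·(≡9), b=11^1·(≡5) mod 11; (9|11)=+1, (5|11)=+1; (−1)^{0·1·5}·(+1)^1·(+1)^0 = +1.
v=23: a=23^1·(≡2), b=23^2·(≡3) mod 23; (2|23)=+1, (3|23)=+1; (−1)^{1·2·11}·(+1)^2·(+1)^1 = +1.
v=17: a=17^0·(≡3), b=17^-2·(≡16) mod 17; (3|17)=-1, (16|17)=+1; (−1)^{0·-2·8}·(-1)^-2·(+1)^0 = +1.
v=3: a=3^1·(≡2), b=3^13·(≡2) mod 3; (2|3)=-1, (2|3)=-1; (−1)^{1·13·1}·(-1)^13·(-1)^1 = -1.
|Ram(2139, -66)| = 2, even; anisotropic at {3, 31}.

[3, 31]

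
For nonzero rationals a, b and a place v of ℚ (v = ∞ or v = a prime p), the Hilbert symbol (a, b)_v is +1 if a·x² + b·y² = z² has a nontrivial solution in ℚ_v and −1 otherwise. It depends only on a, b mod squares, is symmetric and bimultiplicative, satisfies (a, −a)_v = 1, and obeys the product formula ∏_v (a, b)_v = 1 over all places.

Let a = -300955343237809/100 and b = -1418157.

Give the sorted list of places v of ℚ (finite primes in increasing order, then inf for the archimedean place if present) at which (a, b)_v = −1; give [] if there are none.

Mod squares: a ≡ -12121, b ≡ -157573. Check v ∈ {∞, 2, 3, 5, 13, 17, 23, 31}.
v=∞: -12121 < 0 and -157573 < 0  ⇒  (a,b)_∞ = -1.
v=3: a=3^0·(≡2), b=3^2·(≡2) mod 3; (2|3)=-1, (2|3)=-1; (−1)^{0·2·1}·(-1)^2·(-1)^0 = +1.
v=17: a=17^3·(≡9), b=17^1·(≡15) mod 17; (9|17)=+1, (15|17)=+1; (−1)^{3·1·8}·(+1)^1·(+1)^3 = +1.
v=31: a=31^3·(≡15), b=31^1·(≡9) mod 31; (15|31)=-1, (9|31)=+1; (−1)^{3·1·15}·(-1)^1·(+1)^3 = +1.
v=2: v_2(a)=-2, v_2(b)=0; units ≡ 7, 3 (mod 8); ε·ε+αω+βω = 1·1+-2·1+0·0 ≡ 1  ⇒  (a,b)_2 = -1.
v=5: a=5^-2·(≡4), b=5^0·(≡3) mod 5; (4|5)=+1, (3|5)=-1; (−1)^{-2·0·2}·(+1)^0·(-1)^-2 = +1.
v=13: a=13^2·(≡2), b=13^1·(≡7) mod 13; (2|13)=-1, (7|13)=-1; (−1)^{2·1·6}·(-1)^1·(-1)^2 = -1.
v=23: a=23^3·(≡8), b=23^1·(≡4) mod 23; (8|23)=+1, (4|23)=+1; (−1)^{3·1·11}·(+1)^1·(+1)^3 = -1.
(-12121, -157573 / ℚ) ramifies at {2, 13, 23, ∞}: a division algebra.

[2, 13, 23, inf]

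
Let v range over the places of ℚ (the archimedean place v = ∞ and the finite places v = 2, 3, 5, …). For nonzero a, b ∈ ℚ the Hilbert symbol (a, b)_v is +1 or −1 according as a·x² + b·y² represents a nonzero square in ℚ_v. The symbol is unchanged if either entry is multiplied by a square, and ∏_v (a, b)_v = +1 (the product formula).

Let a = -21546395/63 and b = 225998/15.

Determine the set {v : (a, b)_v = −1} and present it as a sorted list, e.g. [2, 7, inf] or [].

(a, b) ≡ (-521885, 11730) mod (ℚ^×)²; places V = {2, 3, 5, 7, 13, 17, 23, 31, 37, ∞}.
(a,b)_23: α=0, u≡3; β=1, v≡8 (mod 23); (3|23)=+1, (8|23)=+1; sign (−1)^0·+1^1·+1^0 = +1.
(a,b)_17: α=2, u≡2; β=3, v≡11 (mod 17); (2|17)=+1, (11|17)=-1; sign (−1)^0·+1^3·-1^2 = +1.
(a,b)_3: α=-2, u≡1; β=-1, v≡1 (mod 3); (1|3)=+1, (1|3)=+1; sign (−1)^0·+1^-1·+1^-2 = +1.
(a,b)_7: α=-1, u≡2; β=0, v≡3 (mod 7); (2|7)=+1, (3|7)=-1; sign (−1)^0·+1^0·-1^-1 = -1.
(a,b)_2: α=0, β=1; u≡3, v≡1 (mod 8); ε(u)ε(v)=1·0, αω(v)=0·0, βω(u)=1·1; sum ≡ 1  ⇒  -1.
(a,b)_37: α=1, u≡6; β=0, v≡10 (mod 37); (6|37)=-1, (10|37)=+1; sign (−1)^0·-1^0·+1^1 = +1.
(a,b)_∞: sgn(-521885)=−, sgn(11730)=+, so +1.
(a,b)_31: α=1, u≡6; β=0, v≡15 (mod 31); (6|31)=-1, (15|31)=-1; sign (−1)^0·-1^0·-1^1 = -1.
(a,b)_5: α=1, u≡2; β=-1, v≡1 (mod 5); (2|5)=-1, (1|5)=+1; sign (−1)^0·-1^-1·+1^1 = -1.
(a,b)_13: α=1, u≡3; β=0, v≡3 (mod 13); (3|13)=+1, (3|13)=+1; sign (−1)^0·+1^0·+1^1 = +1.
(-521885, 11730 / ℚ) ramifies at {2, 5, 7, 31}: a division algebra.

[2, 5, 7, 31]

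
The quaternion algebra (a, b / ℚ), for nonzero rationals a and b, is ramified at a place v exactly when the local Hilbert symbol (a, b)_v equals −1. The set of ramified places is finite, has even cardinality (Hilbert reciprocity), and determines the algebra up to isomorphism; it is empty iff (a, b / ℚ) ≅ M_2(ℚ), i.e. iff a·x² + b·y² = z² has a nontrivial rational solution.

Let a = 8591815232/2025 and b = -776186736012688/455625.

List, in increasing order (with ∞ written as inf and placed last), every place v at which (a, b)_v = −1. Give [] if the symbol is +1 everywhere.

(a, b) ≡ (55913, -2737) mod (ℚ^×)²; places V = {2, 3, 5, 7, 11, 13, 17, 19, 23, ∞}.
(a,b)_3: α=-4, u≡2; β=-6, v≡2 (mod 3); (2|3)=-1, (2|3)=-1; sign (−1)^0·-1^-6·-1^-4 = +1.
(a,b)_13: α=1, u≡7; β=2, v≡6 (mod 13); (7|13)=-1, (6|13)=-1; sign (−1)^0·-1^2·-1^1 = -1.
(a,b)_∞: sgn(55913)=+, sgn(-2737)=−, so +1.
(a,b)_11: α=1, u≡5; β=2, v≡7 (mod 11); (5|11)=+1, (7|11)=-1; sign (−1)^0·+1^2·-1^1 = -1.
(a,b)_7: α=4, u≡2; β=5, v≡1 (mod 7); (2|7)=+1, (1|7)=+1; sign (−1)^0·+1^5·+1^4 = +1.
(a,b)_17: α=1, u≡4; β=1, v≡2 (mod 17); (4|17)=+1, (2|17)=+1; sign (−1)^0·+1^1·+1^1 = +1.
(a,b)_19: α=0, u≡15; β=2, v≡2 (mod 19); (15|19)=-1, (2|19)=-1; sign (−1)^0·-1^2·-1^0 = +1.
(a,b)_2: α=6, β=4; u≡1, v≡7 (mod 8); ε(u)ε(v)=0·1, αω(v)=6·0, βω(u)=4·0; sum ≡ 0  ⇒  +1.
(a,b)_5: α=-2, u≡2; β=-4, v≡3 (mod 5); (2|5)=-1, (3|5)=-1; sign (−1)^0·-1^-4·-1^-2 = +1.
(a,b)_23: α=1, u≡16; β=1, v≡11 (mod 23); (16|23)=+1, (11|23)=-1; sign (−1)^1·+1^1·-1^1 = +1.
|Ram(55913, -2737)| = 2, even; anisotropic at {11, 13}.

[11, 13]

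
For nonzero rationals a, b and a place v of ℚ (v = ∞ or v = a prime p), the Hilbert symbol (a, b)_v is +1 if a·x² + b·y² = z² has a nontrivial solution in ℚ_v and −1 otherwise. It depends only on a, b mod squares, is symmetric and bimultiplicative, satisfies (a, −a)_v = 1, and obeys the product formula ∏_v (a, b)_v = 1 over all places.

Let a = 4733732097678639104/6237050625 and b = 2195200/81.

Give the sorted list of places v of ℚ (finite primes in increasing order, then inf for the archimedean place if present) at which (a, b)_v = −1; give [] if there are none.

[2, 23]

Mod squares: a ≡ 3059, b ≡ 7. Check v ∈ {∞, 2, 3, 5, 7, 13, 19, 23}.
v=19: a=19^1·(≡7), b=19^0·(≡7) mod 19; (7|19)=+1, (7|19)=+1; (−1)^{1·0·9}·(+1)^0·(+1)^1 = +1.
v=7: a=7^9·(≡6), b=7^3·(≡4) mod 7; (6|7)=-1, (4|7)=+1; (−1)^{9·3·3}·(-1)^3·(+1)^9 = +1.
v=13: a=13^-2·(≡12), b=13^0·(≡11) mod 13; (12|13)=+1, (11|13)=-1; (−1)^{-2·0·6}·(+1)^0·(-1)^-2 = +1.
v=3: a=3^-10·(≡2), b=3^-4·(≡1) mod 3; (2|3)=-1, (1|3)=+1; (−1)^{-10·-4·1}·(-1)^-4·(+1)^-10 = +1.
v=2: v_2(a)=28, v_2(b)=8; units ≡ 3, 7 (mod 8); ε·ε+αω+βω = 1·1+28·0+8·1 ≡ 1  ⇒  (a,b)_2 = -1.
v=∞: 3059 > 0 and 7 > 0  ⇒  (a,b)_∞ = +1.
v=23: a=23^1·(≡8), b=23^0·(≡22) mod 23; (8|23)=+1, (22|23)=-1; (−1)^{1·0·11}·(+1)^0·(-1)^1 = -1.
v=5: a=5^-4·(≡4), b=5^2·(≡3) mod 5; (4|5)=+1, (3|5)=-1; (−1)^{-4·2·2}·(+1)^2·(-1)^-4 = +1.
Ram(3059, 7) = {2, 23}; no ℚ_2-point on the conic.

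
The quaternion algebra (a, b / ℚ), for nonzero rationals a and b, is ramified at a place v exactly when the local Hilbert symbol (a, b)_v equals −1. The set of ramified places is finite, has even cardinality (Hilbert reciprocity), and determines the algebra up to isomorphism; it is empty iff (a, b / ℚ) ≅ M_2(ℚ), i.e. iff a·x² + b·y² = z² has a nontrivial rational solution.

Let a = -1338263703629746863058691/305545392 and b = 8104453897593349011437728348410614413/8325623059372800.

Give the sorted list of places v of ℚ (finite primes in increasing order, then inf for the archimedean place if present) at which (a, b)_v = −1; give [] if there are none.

Mod squares: a ≡ -58497, b ≡ 9882831. Check v ∈ {∞, 2, 3, 5, 7, 17, 19, 29, 31, 37, 43, 47}.
v=19: a=19^2·(≡1), b=19^3·(≡17) mod 19; (1|19)=+1, (17|19)=+1; (−1)^{2·3·9}·(+1)^3·(+1)^2 = +1.
v=17: a=17^3·(≡6), b=17^5·(≡6) mod 17; (6|17)=-1, (6|17)=-1; (−1)^{3·5·8}·(-1)^5·(-1)^3 = +1.
v=31: a=31^1·(≡14), b=31^1·(≡5) mod 31; (14|31)=+1, (5|31)=+1; (−1)^{1·1·15}·(+1)^1·(+1)^1 = -1.
v=37: a=37^3·(≡11), b=37^4·(≡8) mod 37; (11|37)=+1, (8|37)=-1; (−1)^{3·4·18}·(+1)^4·(-1)^3 = -1.
v=5: a=5^0·(≡2), b=5^-2·(≡4) mod 5; (2|5)=-1, (4|5)=+1; (−1)^{0·-2·2}·(-1)^-2·(+1)^0 = +1.
v=2: v_2(a)=-4, v_2(b)=-8; units ≡ 7, 7 (mod 8); ε·ε+αω+βω = 1·1+-4·0+-8·0 ≡ 1  ⇒  (a,b)_2 = -1.
v=3: a=3^-3·(≡1), b=3^-7·(≡1) mod 3; (1|3)=+1, (1|3)=+1; (−1)^{-3·-7·1}·(+1)^-7·(+1)^-3 = -1.
v=∞: -58497 < 0 and 9882831 > 0  ⇒  (a,b)_∞ = +1.
v=7: a=7^6·(≡4), b=7^9·(≡5) mod 7; (4|7)=+1, (5|7)=-1; (−1)^{6·9·3}·(+1)^9·(-1)^6 = +1.
v=29: a=29^-4·(≡9), b=29^-6·(≡15) mod 29; (9|29)=+1, (15|29)=-1; (−1)^{-4·-6·14}·(+1)^-6·(-1)^-4 = +1.
v=47: a=47^2·(≡21), b=47^3·(≡1) mod 47; (21|47)=+1, (1|47)=+1; (−1)^{2·3·23}·(+1)^3·(+1)^2 = +1.
v=43: a=43^2·(≡19), b=43^4·(≡22) mod 43; (19|43)=-1, (22|43)=-1; (−1)^{2·4·21}·(-1)^4·(-1)^2 = +1.
(-58497, 9882831 / ℚ) ramifies at {2, 3, 31, 37}: a division algebra.

[2, 3, 31, 37]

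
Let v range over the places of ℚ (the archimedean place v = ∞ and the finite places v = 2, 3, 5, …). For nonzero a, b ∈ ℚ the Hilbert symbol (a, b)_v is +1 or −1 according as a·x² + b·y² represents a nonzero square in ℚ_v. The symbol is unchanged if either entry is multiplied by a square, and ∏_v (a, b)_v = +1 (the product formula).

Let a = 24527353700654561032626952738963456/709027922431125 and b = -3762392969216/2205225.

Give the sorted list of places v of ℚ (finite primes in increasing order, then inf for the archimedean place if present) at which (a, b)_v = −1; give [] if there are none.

[7, 19, 31, 41]

(a, b) ≡ (4685495, -382571) mod (ℚ^×)²; places V = {2, 3, 5, 7, 11, 19, 31, 37, 41, 43, ∞}.
(a,b)_41: α=2, u≡6; β=1, v≡6 (mod 41); (6|41)=-1, (6|41)=-1; sign (−1)^0·-1^1·-1^2 = -1.
(a,b)_5: α=-3, u≡4; β=-2, v≡1 (mod 5); (4|5)=+1, (1|5)=+1; sign (−1)^0·+1^-2·+1^-3 = +1.
(a,b)_43: α=5, u≡3; β=1, v≡16 (mod 43); (3|43)=-1, (16|43)=+1; sign (−1)^1·-1^1·+1^5 = +1.
(a,b)_∞: sgn(4685495)=+, sgn(-382571)=−, so +1.
(a,b)_2: α=24, β=12; u≡7, v≡5 (mod 8); ε(u)ε(v)=1·0, αω(v)=24·1, βω(u)=12·0; sum ≡ 0  ⇒  +1.
(a,b)_11: α=-4, u≡4; β=-2, v≡1 (mod 11); (4|11)=+1, (1|11)=+1; sign (−1)^0·+1^-2·+1^-4 = +1.
(a,b)_3: α=-18, u≡2; β=-6, v≡1 (mod 3); (2|3)=-1, (1|3)=+1; sign (−1)^0·-1^-6·+1^-18 = +1.
(a,b)_37: α=1, u≡7; β=0, v≡4 (mod 37); (7|37)=+1, (4|37)=+1; sign (−1)^0·+1^0·+1^1 = +1.
(a,b)_19: α=1, u≡16; β=0, v≡12 (mod 19); (16|19)=+1, (12|19)=-1; sign (−1)^0·+1^0·-1^1 = -1.
(a,b)_7: α=10, u≡6; β=5, v≡3 (mod 7); (6|7)=-1, (3|7)=-1; sign (−1)^0·-1^5·-1^10 = -1.
(a,b)_31: α=3, u≡7; β=1, v≡2 (mod 31); (7|31)=+1, (2|31)=+1; sign (−1)^1·+1^1·+1^3 = -1.
Ram(4685495, -382571) = {7, 19, 31, 41}; no ℚ_7-point on the conic.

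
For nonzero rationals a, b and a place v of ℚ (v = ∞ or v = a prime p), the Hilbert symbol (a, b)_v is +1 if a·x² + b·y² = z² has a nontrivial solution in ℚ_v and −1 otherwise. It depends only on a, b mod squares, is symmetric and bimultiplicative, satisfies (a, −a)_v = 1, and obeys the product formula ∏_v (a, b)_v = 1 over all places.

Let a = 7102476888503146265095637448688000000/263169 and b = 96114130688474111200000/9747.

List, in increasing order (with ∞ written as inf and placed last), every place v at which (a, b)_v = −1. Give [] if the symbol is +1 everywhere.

[5, 23, 29, 41]

(a, b) ≡ (17201263, 19065) mod (ℚ^×)²; places V = {2, 3, 5, 13, 17, 19, 23, 29, 31, 37, 41, ∞}.
(a,b)_∞: sgn(17201263)=+, sgn(19065)=+, so +1.
(a,b)_19: α=-2, u≡2; β=-2, v≡13 (mod 19); (2|19)=-1, (13|19)=-1; sign (−1)^0·-1^-2·-1^-2 = +1.
(a,b)_31: α=2, u≡25; β=1, v≡17 (mod 31); (25|31)=+1, (17|31)=-1; sign (−1)^0·+1^1·-1^2 = +1.
(a,b)_29: α=3, u≡27; β=2, v≡10 (mod 29); (27|29)=-1, (10|29)=-1; sign (−1)^0·-1^2·-1^3 = -1.
(a,b)_3: α=-6, u≡1; β=-3, v≡1 (mod 3); (1|3)=+1, (1|3)=+1; sign (−1)^0·+1^-3·+1^-6 = +1.
(a,b)_23: α=1, u≡18; β=0, v≡15 (mod 23); (18|23)=+1, (15|23)=-1; sign (−1)^0·+1^0·-1^1 = -1.
(a,b)_2: α=10, β=8; u≡7, v≡1 (mod 8); ε(u)ε(v)=1·0, αω(v)=10·0, βω(u)=8·0; sum ≡ 0  ⇒  +1.
(a,b)_13: α=4, u≡12; β=2, v≡5 (mod 13); (12|13)=+1, (5|13)=-1; sign (−1)^0·+1^2·-1^4 = +1.
(a,b)_41: α=5, u≡23; β=3, v≡19 (mod 41); (23|41)=+1, (19|41)=-1; sign (−1)^0·+1^3·-1^5 = -1.
(a,b)_37: α=3, u≡29; β=2, v≡7 (mod 37); (29|37)=-1, (7|37)=+1; sign (−1)^0·-1^2·+1^3 = +1.
(a,b)_5: α=6, u≡3; β=5, v≡2 (mod 5); (3|5)=-1, (2|5)=-1; sign (−1)^0·-1^5·-1^6 = -1.
(a,b)_17: α=3, u≡8; β=2, v≡16 (mod 17); (8|17)=+1, (16|17)=+1; sign (−1)^0·+1^2·+1^3 = +1.
(17201263, 19065 / ℚ) ramifies at {5, 23, 29, 41}: a division algebra.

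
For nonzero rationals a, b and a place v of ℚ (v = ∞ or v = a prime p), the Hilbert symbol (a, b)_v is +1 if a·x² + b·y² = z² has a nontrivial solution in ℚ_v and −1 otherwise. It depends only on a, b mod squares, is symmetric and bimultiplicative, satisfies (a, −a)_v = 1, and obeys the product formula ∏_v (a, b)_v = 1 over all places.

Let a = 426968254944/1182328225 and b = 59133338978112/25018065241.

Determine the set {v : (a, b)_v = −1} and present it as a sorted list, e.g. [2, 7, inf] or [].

[2, 19]

Mod squares: a ≡ 14, b ≡ 133. Check v ∈ {∞, 2, 3, 5, 7, 11, 13, 19, 23}.
v=11: a=11^2·(≡5), b=11^0·(≡9) mod 11; (5|11)=+1, (9|11)=+1; (−1)^{2·0·5}·(+1)^0·(+1)^2 = +1.
v=∞: 14 > 0 and 133 > 0  ⇒  (a,b)_∞ = +1.
v=13: a=13^-2·(≡1), b=13^-2·(≡9) mod 13; (1|13)=+1, (9|13)=+1; (−1)^{-2·-2·6}·(+1)^-2·(+1)^-2 = +1.
v=23: a=23^-4·(≡5), b=23^-6·(≡8) mod 23; (5|23)=-1, (8|23)=+1; (−1)^{-4·-6·11}·(-1)^-6·(+1)^-4 = +1.
v=7: a=7^5·(≡2), b=7^7·(≡6) mod 7; (2|7)=+1, (6|7)=-1; (−1)^{5·7·3}·(+1)^7·(-1)^5 = +1.
v=5: a=5^-2·(≡1), b=5^0·(≡2) mod 5; (1|5)=+1, (2|5)=-1; (−1)^{-2·0·2}·(+1)^0·(-1)^-2 = +1.
v=2: v_2(a)=5, v_2(b)=6; units ≡ 7, 5 (mod 8); ε·ε+αω+βω = 1·0+5·1+6·0 ≡ 1  ⇒  (a,b)_2 = -1.
v=19: a=19^0·(≡13), b=19^1·(≡11) mod 19; (13|19)=-1, (11|19)=+1; (−1)^{0·1·9}·(-1)^1·(+1)^0 = -1.
v=3: a=3^8·(≡2), b=3^10·(≡1) mod 3; (2|3)=-1, (1|3)=+1; (−1)^{8·10·1}·(-1)^10·(+1)^8 = +1.
Ram(14, 133) = {2, 19}; no ℚ_2-point on the conic.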